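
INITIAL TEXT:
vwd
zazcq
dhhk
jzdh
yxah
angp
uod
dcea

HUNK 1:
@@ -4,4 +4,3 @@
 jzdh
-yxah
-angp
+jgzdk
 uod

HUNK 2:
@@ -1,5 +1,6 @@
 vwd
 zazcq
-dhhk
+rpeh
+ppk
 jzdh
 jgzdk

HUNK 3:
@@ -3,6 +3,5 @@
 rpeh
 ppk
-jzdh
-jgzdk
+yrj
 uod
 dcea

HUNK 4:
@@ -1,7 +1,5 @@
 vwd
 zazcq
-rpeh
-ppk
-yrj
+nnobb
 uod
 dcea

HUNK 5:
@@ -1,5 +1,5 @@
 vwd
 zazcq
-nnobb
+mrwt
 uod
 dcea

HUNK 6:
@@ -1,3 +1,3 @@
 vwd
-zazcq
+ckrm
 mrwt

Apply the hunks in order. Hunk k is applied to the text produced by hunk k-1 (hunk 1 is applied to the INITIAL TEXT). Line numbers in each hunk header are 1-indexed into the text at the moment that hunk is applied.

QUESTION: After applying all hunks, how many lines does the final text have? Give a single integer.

Answer: 5

Derivation:
Hunk 1: at line 4 remove [yxah,angp] add [jgzdk] -> 7 lines: vwd zazcq dhhk jzdh jgzdk uod dcea
Hunk 2: at line 1 remove [dhhk] add [rpeh,ppk] -> 8 lines: vwd zazcq rpeh ppk jzdh jgzdk uod dcea
Hunk 3: at line 3 remove [jzdh,jgzdk] add [yrj] -> 7 lines: vwd zazcq rpeh ppk yrj uod dcea
Hunk 4: at line 1 remove [rpeh,ppk,yrj] add [nnobb] -> 5 lines: vwd zazcq nnobb uod dcea
Hunk 5: at line 1 remove [nnobb] add [mrwt] -> 5 lines: vwd zazcq mrwt uod dcea
Hunk 6: at line 1 remove [zazcq] add [ckrm] -> 5 lines: vwd ckrm mrwt uod dcea
Final line count: 5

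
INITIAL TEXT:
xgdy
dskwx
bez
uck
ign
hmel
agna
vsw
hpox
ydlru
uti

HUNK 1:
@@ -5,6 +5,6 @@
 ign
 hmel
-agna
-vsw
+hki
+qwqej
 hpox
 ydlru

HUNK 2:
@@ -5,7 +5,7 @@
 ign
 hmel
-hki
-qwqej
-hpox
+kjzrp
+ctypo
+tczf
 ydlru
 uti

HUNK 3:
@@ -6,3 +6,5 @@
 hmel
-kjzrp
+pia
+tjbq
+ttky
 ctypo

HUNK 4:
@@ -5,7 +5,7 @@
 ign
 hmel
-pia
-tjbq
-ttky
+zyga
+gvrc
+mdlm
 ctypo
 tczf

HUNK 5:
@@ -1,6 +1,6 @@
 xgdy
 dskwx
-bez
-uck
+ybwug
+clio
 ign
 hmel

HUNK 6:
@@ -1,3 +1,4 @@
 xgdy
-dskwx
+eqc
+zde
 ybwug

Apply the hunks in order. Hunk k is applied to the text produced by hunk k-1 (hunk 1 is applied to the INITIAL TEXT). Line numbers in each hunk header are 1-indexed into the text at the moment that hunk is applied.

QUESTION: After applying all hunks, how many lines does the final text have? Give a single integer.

Answer: 14

Derivation:
Hunk 1: at line 5 remove [agna,vsw] add [hki,qwqej] -> 11 lines: xgdy dskwx bez uck ign hmel hki qwqej hpox ydlru uti
Hunk 2: at line 5 remove [hki,qwqej,hpox] add [kjzrp,ctypo,tczf] -> 11 lines: xgdy dskwx bez uck ign hmel kjzrp ctypo tczf ydlru uti
Hunk 3: at line 6 remove [kjzrp] add [pia,tjbq,ttky] -> 13 lines: xgdy dskwx bez uck ign hmel pia tjbq ttky ctypo tczf ydlru uti
Hunk 4: at line 5 remove [pia,tjbq,ttky] add [zyga,gvrc,mdlm] -> 13 lines: xgdy dskwx bez uck ign hmel zyga gvrc mdlm ctypo tczf ydlru uti
Hunk 5: at line 1 remove [bez,uck] add [ybwug,clio] -> 13 lines: xgdy dskwx ybwug clio ign hmel zyga gvrc mdlm ctypo tczf ydlru uti
Hunk 6: at line 1 remove [dskwx] add [eqc,zde] -> 14 lines: xgdy eqc zde ybwug clio ign hmel zyga gvrc mdlm ctypo tczf ydlru uti
Final line count: 14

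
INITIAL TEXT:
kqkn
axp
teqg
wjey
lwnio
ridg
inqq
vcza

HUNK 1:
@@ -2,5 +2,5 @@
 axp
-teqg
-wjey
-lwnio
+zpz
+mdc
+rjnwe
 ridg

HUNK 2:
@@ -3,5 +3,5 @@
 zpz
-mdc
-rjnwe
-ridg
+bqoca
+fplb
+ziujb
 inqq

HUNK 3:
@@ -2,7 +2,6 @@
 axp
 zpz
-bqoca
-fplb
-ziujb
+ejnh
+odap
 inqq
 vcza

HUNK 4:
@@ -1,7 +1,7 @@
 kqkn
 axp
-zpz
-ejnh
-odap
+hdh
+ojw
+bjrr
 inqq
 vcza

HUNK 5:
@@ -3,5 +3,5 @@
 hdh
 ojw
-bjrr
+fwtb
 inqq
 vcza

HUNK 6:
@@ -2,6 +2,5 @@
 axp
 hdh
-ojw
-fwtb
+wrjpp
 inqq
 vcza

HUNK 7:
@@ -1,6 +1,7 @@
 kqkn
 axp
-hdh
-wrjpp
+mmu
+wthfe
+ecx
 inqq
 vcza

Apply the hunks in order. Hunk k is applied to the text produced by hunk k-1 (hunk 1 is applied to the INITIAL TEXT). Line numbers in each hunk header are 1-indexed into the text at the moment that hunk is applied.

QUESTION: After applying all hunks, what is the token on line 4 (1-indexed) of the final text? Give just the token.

Hunk 1: at line 2 remove [teqg,wjey,lwnio] add [zpz,mdc,rjnwe] -> 8 lines: kqkn axp zpz mdc rjnwe ridg inqq vcza
Hunk 2: at line 3 remove [mdc,rjnwe,ridg] add [bqoca,fplb,ziujb] -> 8 lines: kqkn axp zpz bqoca fplb ziujb inqq vcza
Hunk 3: at line 2 remove [bqoca,fplb,ziujb] add [ejnh,odap] -> 7 lines: kqkn axp zpz ejnh odap inqq vcza
Hunk 4: at line 1 remove [zpz,ejnh,odap] add [hdh,ojw,bjrr] -> 7 lines: kqkn axp hdh ojw bjrr inqq vcza
Hunk 5: at line 3 remove [bjrr] add [fwtb] -> 7 lines: kqkn axp hdh ojw fwtb inqq vcza
Hunk 6: at line 2 remove [ojw,fwtb] add [wrjpp] -> 6 lines: kqkn axp hdh wrjpp inqq vcza
Hunk 7: at line 1 remove [hdh,wrjpp] add [mmu,wthfe,ecx] -> 7 lines: kqkn axp mmu wthfe ecx inqq vcza
Final line 4: wthfe

Answer: wthfe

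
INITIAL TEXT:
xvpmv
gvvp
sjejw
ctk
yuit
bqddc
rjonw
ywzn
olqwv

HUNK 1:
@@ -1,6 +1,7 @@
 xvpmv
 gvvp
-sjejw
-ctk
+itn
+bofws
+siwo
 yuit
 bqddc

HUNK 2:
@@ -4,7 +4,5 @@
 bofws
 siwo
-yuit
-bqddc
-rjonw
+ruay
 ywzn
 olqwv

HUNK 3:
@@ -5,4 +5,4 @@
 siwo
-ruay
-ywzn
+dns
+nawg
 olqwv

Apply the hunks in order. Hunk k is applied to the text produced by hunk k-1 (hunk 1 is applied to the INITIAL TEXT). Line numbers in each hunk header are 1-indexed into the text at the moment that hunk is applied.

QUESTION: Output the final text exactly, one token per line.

Answer: xvpmv
gvvp
itn
bofws
siwo
dns
nawg
olqwv

Derivation:
Hunk 1: at line 1 remove [sjejw,ctk] add [itn,bofws,siwo] -> 10 lines: xvpmv gvvp itn bofws siwo yuit bqddc rjonw ywzn olqwv
Hunk 2: at line 4 remove [yuit,bqddc,rjonw] add [ruay] -> 8 lines: xvpmv gvvp itn bofws siwo ruay ywzn olqwv
Hunk 3: at line 5 remove [ruay,ywzn] add [dns,nawg] -> 8 lines: xvpmv gvvp itn bofws siwo dns nawg olqwv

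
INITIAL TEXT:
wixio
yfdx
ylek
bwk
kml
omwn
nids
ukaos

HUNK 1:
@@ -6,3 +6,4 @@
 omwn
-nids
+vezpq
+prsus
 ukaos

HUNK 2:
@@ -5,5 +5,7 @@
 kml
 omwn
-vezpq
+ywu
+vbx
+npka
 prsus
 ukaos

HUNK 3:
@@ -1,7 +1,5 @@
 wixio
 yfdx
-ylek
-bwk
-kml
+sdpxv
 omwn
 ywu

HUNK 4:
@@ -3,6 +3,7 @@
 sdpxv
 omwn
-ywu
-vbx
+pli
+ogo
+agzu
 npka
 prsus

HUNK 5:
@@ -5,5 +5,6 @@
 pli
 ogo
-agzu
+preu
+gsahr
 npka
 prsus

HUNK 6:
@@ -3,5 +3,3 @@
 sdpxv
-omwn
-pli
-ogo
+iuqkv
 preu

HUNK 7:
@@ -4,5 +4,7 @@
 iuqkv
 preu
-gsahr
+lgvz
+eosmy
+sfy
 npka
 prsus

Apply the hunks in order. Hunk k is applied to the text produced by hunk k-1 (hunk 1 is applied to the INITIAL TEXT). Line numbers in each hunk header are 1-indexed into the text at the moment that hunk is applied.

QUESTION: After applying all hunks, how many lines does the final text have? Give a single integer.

Hunk 1: at line 6 remove [nids] add [vezpq,prsus] -> 9 lines: wixio yfdx ylek bwk kml omwn vezpq prsus ukaos
Hunk 2: at line 5 remove [vezpq] add [ywu,vbx,npka] -> 11 lines: wixio yfdx ylek bwk kml omwn ywu vbx npka prsus ukaos
Hunk 3: at line 1 remove [ylek,bwk,kml] add [sdpxv] -> 9 lines: wixio yfdx sdpxv omwn ywu vbx npka prsus ukaos
Hunk 4: at line 3 remove [ywu,vbx] add [pli,ogo,agzu] -> 10 lines: wixio yfdx sdpxv omwn pli ogo agzu npka prsus ukaos
Hunk 5: at line 5 remove [agzu] add [preu,gsahr] -> 11 lines: wixio yfdx sdpxv omwn pli ogo preu gsahr npka prsus ukaos
Hunk 6: at line 3 remove [omwn,pli,ogo] add [iuqkv] -> 9 lines: wixio yfdx sdpxv iuqkv preu gsahr npka prsus ukaos
Hunk 7: at line 4 remove [gsahr] add [lgvz,eosmy,sfy] -> 11 lines: wixio yfdx sdpxv iuqkv preu lgvz eosmy sfy npka prsus ukaos
Final line count: 11

Answer: 11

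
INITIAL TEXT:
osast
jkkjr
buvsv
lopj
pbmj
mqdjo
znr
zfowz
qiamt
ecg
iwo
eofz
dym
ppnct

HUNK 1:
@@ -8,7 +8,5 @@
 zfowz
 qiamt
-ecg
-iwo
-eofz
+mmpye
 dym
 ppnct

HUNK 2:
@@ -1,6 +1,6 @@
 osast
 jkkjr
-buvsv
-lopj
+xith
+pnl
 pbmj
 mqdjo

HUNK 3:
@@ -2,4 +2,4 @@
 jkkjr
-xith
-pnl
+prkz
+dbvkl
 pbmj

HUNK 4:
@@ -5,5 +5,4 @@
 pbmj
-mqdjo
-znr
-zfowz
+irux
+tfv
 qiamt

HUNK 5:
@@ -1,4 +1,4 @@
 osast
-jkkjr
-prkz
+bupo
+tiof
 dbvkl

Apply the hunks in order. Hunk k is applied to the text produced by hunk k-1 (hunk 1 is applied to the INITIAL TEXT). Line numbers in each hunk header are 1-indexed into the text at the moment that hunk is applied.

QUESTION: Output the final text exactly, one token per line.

Hunk 1: at line 8 remove [ecg,iwo,eofz] add [mmpye] -> 12 lines: osast jkkjr buvsv lopj pbmj mqdjo znr zfowz qiamt mmpye dym ppnct
Hunk 2: at line 1 remove [buvsv,lopj] add [xith,pnl] -> 12 lines: osast jkkjr xith pnl pbmj mqdjo znr zfowz qiamt mmpye dym ppnct
Hunk 3: at line 2 remove [xith,pnl] add [prkz,dbvkl] -> 12 lines: osast jkkjr prkz dbvkl pbmj mqdjo znr zfowz qiamt mmpye dym ppnct
Hunk 4: at line 5 remove [mqdjo,znr,zfowz] add [irux,tfv] -> 11 lines: osast jkkjr prkz dbvkl pbmj irux tfv qiamt mmpye dym ppnct
Hunk 5: at line 1 remove [jkkjr,prkz] add [bupo,tiof] -> 11 lines: osast bupo tiof dbvkl pbmj irux tfv qiamt mmpye dym ppnct

Answer: osast
bupo
tiof
dbvkl
pbmj
irux
tfv
qiamt
mmpye
dym
ppnct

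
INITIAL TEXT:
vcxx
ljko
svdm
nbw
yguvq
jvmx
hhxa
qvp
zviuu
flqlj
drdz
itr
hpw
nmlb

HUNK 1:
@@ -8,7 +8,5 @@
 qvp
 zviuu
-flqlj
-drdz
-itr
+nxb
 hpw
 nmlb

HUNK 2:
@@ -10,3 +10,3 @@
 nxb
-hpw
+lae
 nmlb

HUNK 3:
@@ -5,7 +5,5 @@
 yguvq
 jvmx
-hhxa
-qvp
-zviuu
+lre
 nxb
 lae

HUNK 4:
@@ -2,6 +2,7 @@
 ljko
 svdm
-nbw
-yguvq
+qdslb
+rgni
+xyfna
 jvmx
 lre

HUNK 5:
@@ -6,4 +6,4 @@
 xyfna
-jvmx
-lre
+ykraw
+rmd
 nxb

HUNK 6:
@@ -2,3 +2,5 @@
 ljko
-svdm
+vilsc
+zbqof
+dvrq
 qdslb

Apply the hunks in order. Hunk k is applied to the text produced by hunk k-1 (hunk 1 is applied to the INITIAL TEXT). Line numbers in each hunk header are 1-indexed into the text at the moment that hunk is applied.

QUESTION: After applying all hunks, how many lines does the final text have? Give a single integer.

Hunk 1: at line 8 remove [flqlj,drdz,itr] add [nxb] -> 12 lines: vcxx ljko svdm nbw yguvq jvmx hhxa qvp zviuu nxb hpw nmlb
Hunk 2: at line 10 remove [hpw] add [lae] -> 12 lines: vcxx ljko svdm nbw yguvq jvmx hhxa qvp zviuu nxb lae nmlb
Hunk 3: at line 5 remove [hhxa,qvp,zviuu] add [lre] -> 10 lines: vcxx ljko svdm nbw yguvq jvmx lre nxb lae nmlb
Hunk 4: at line 2 remove [nbw,yguvq] add [qdslb,rgni,xyfna] -> 11 lines: vcxx ljko svdm qdslb rgni xyfna jvmx lre nxb lae nmlb
Hunk 5: at line 6 remove [jvmx,lre] add [ykraw,rmd] -> 11 lines: vcxx ljko svdm qdslb rgni xyfna ykraw rmd nxb lae nmlb
Hunk 6: at line 2 remove [svdm] add [vilsc,zbqof,dvrq] -> 13 lines: vcxx ljko vilsc zbqof dvrq qdslb rgni xyfna ykraw rmd nxb lae nmlb
Final line count: 13

Answer: 13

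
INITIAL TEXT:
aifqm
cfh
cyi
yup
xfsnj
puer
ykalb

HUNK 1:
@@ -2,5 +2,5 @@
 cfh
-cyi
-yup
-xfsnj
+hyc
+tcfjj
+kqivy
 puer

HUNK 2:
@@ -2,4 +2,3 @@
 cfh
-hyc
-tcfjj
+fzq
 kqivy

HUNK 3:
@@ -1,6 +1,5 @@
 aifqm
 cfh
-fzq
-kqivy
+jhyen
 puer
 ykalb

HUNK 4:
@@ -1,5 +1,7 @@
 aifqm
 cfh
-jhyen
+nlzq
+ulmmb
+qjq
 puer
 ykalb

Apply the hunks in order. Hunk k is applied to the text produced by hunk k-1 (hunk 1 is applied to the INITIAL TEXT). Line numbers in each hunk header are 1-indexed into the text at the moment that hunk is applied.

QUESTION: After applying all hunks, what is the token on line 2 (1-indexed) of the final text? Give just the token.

Answer: cfh

Derivation:
Hunk 1: at line 2 remove [cyi,yup,xfsnj] add [hyc,tcfjj,kqivy] -> 7 lines: aifqm cfh hyc tcfjj kqivy puer ykalb
Hunk 2: at line 2 remove [hyc,tcfjj] add [fzq] -> 6 lines: aifqm cfh fzq kqivy puer ykalb
Hunk 3: at line 1 remove [fzq,kqivy] add [jhyen] -> 5 lines: aifqm cfh jhyen puer ykalb
Hunk 4: at line 1 remove [jhyen] add [nlzq,ulmmb,qjq] -> 7 lines: aifqm cfh nlzq ulmmb qjq puer ykalb
Final line 2: cfh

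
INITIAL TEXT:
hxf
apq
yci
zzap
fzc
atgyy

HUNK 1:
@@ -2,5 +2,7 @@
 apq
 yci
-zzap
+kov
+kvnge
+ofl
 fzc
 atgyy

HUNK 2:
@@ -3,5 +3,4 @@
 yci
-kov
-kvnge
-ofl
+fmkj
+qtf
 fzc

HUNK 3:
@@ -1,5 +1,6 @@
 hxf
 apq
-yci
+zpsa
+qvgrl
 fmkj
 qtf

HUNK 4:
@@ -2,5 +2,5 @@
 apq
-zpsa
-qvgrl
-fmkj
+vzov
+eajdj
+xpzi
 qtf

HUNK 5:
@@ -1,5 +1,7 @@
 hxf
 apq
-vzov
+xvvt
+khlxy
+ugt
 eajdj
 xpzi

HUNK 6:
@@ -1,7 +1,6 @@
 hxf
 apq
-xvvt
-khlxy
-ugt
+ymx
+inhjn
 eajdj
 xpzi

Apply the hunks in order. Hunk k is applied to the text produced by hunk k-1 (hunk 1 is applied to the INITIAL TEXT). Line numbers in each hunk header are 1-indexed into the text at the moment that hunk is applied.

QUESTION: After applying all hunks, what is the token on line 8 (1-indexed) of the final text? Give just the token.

Hunk 1: at line 2 remove [zzap] add [kov,kvnge,ofl] -> 8 lines: hxf apq yci kov kvnge ofl fzc atgyy
Hunk 2: at line 3 remove [kov,kvnge,ofl] add [fmkj,qtf] -> 7 lines: hxf apq yci fmkj qtf fzc atgyy
Hunk 3: at line 1 remove [yci] add [zpsa,qvgrl] -> 8 lines: hxf apq zpsa qvgrl fmkj qtf fzc atgyy
Hunk 4: at line 2 remove [zpsa,qvgrl,fmkj] add [vzov,eajdj,xpzi] -> 8 lines: hxf apq vzov eajdj xpzi qtf fzc atgyy
Hunk 5: at line 1 remove [vzov] add [xvvt,khlxy,ugt] -> 10 lines: hxf apq xvvt khlxy ugt eajdj xpzi qtf fzc atgyy
Hunk 6: at line 1 remove [xvvt,khlxy,ugt] add [ymx,inhjn] -> 9 lines: hxf apq ymx inhjn eajdj xpzi qtf fzc atgyy
Final line 8: fzc

Answer: fzc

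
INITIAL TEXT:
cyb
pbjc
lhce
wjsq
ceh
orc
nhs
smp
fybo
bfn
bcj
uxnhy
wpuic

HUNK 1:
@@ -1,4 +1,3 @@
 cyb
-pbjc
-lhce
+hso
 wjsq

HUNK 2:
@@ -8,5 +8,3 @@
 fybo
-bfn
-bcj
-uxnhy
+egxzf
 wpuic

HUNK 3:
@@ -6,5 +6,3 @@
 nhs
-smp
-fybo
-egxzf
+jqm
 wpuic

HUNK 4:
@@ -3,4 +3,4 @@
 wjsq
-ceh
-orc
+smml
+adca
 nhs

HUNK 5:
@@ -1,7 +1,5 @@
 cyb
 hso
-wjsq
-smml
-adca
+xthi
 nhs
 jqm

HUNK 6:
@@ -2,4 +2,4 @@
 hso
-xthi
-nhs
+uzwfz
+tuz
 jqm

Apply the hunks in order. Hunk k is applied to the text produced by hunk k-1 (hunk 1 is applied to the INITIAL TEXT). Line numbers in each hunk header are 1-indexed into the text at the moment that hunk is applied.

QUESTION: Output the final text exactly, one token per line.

Hunk 1: at line 1 remove [pbjc,lhce] add [hso] -> 12 lines: cyb hso wjsq ceh orc nhs smp fybo bfn bcj uxnhy wpuic
Hunk 2: at line 8 remove [bfn,bcj,uxnhy] add [egxzf] -> 10 lines: cyb hso wjsq ceh orc nhs smp fybo egxzf wpuic
Hunk 3: at line 6 remove [smp,fybo,egxzf] add [jqm] -> 8 lines: cyb hso wjsq ceh orc nhs jqm wpuic
Hunk 4: at line 3 remove [ceh,orc] add [smml,adca] -> 8 lines: cyb hso wjsq smml adca nhs jqm wpuic
Hunk 5: at line 1 remove [wjsq,smml,adca] add [xthi] -> 6 lines: cyb hso xthi nhs jqm wpuic
Hunk 6: at line 2 remove [xthi,nhs] add [uzwfz,tuz] -> 6 lines: cyb hso uzwfz tuz jqm wpuic

Answer: cyb
hso
uzwfz
tuz
jqm
wpuic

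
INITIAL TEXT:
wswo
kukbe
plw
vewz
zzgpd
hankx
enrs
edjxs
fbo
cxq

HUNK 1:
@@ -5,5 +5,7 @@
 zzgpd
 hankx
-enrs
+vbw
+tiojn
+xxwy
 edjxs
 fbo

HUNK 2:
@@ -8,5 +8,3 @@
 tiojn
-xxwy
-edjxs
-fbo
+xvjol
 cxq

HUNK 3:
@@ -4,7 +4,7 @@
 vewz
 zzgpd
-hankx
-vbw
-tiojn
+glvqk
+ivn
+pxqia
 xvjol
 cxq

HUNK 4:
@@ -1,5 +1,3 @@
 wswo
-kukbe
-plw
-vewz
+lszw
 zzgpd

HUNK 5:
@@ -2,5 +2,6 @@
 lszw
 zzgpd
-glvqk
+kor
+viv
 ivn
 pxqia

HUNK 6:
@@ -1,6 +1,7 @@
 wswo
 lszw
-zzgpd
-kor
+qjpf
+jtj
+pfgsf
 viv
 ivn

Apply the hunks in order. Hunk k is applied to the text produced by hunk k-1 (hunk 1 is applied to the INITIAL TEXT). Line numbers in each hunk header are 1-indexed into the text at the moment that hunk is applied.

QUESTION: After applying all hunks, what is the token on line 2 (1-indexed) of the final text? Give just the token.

Hunk 1: at line 5 remove [enrs] add [vbw,tiojn,xxwy] -> 12 lines: wswo kukbe plw vewz zzgpd hankx vbw tiojn xxwy edjxs fbo cxq
Hunk 2: at line 8 remove [xxwy,edjxs,fbo] add [xvjol] -> 10 lines: wswo kukbe plw vewz zzgpd hankx vbw tiojn xvjol cxq
Hunk 3: at line 4 remove [hankx,vbw,tiojn] add [glvqk,ivn,pxqia] -> 10 lines: wswo kukbe plw vewz zzgpd glvqk ivn pxqia xvjol cxq
Hunk 4: at line 1 remove [kukbe,plw,vewz] add [lszw] -> 8 lines: wswo lszw zzgpd glvqk ivn pxqia xvjol cxq
Hunk 5: at line 2 remove [glvqk] add [kor,viv] -> 9 lines: wswo lszw zzgpd kor viv ivn pxqia xvjol cxq
Hunk 6: at line 1 remove [zzgpd,kor] add [qjpf,jtj,pfgsf] -> 10 lines: wswo lszw qjpf jtj pfgsf viv ivn pxqia xvjol cxq
Final line 2: lszw

Answer: lszw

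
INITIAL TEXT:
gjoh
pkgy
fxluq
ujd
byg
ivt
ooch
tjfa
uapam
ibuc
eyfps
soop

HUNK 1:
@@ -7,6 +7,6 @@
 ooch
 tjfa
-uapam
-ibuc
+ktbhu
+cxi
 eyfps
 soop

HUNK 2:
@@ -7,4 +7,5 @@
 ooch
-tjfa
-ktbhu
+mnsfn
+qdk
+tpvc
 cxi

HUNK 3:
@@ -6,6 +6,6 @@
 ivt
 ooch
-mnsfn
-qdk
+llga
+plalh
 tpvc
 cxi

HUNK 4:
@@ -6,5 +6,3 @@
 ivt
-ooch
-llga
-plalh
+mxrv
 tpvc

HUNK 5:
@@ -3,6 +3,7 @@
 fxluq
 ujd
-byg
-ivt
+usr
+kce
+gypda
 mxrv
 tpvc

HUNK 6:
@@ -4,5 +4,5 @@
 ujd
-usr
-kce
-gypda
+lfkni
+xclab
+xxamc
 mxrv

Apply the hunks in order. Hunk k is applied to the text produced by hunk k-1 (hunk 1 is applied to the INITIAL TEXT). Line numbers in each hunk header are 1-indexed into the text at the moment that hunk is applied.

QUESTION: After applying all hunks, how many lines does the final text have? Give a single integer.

Answer: 12

Derivation:
Hunk 1: at line 7 remove [uapam,ibuc] add [ktbhu,cxi] -> 12 lines: gjoh pkgy fxluq ujd byg ivt ooch tjfa ktbhu cxi eyfps soop
Hunk 2: at line 7 remove [tjfa,ktbhu] add [mnsfn,qdk,tpvc] -> 13 lines: gjoh pkgy fxluq ujd byg ivt ooch mnsfn qdk tpvc cxi eyfps soop
Hunk 3: at line 6 remove [mnsfn,qdk] add [llga,plalh] -> 13 lines: gjoh pkgy fxluq ujd byg ivt ooch llga plalh tpvc cxi eyfps soop
Hunk 4: at line 6 remove [ooch,llga,plalh] add [mxrv] -> 11 lines: gjoh pkgy fxluq ujd byg ivt mxrv tpvc cxi eyfps soop
Hunk 5: at line 3 remove [byg,ivt] add [usr,kce,gypda] -> 12 lines: gjoh pkgy fxluq ujd usr kce gypda mxrv tpvc cxi eyfps soop
Hunk 6: at line 4 remove [usr,kce,gypda] add [lfkni,xclab,xxamc] -> 12 lines: gjoh pkgy fxluq ujd lfkni xclab xxamc mxrv tpvc cxi eyfps soop
Final line count: 12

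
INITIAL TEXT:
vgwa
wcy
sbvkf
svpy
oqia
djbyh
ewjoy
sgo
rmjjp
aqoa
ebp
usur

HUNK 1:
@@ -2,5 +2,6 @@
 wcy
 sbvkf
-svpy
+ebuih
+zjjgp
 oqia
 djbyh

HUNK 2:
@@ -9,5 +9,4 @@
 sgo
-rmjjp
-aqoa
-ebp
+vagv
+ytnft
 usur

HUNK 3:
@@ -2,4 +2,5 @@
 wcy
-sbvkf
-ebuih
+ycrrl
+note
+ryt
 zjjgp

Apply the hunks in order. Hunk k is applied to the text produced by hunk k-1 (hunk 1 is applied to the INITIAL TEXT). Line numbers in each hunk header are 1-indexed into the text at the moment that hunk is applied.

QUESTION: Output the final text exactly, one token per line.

Hunk 1: at line 2 remove [svpy] add [ebuih,zjjgp] -> 13 lines: vgwa wcy sbvkf ebuih zjjgp oqia djbyh ewjoy sgo rmjjp aqoa ebp usur
Hunk 2: at line 9 remove [rmjjp,aqoa,ebp] add [vagv,ytnft] -> 12 lines: vgwa wcy sbvkf ebuih zjjgp oqia djbyh ewjoy sgo vagv ytnft usur
Hunk 3: at line 2 remove [sbvkf,ebuih] add [ycrrl,note,ryt] -> 13 lines: vgwa wcy ycrrl note ryt zjjgp oqia djbyh ewjoy sgo vagv ytnft usur

Answer: vgwa
wcy
ycrrl
note
ryt
zjjgp
oqia
djbyh
ewjoy
sgo
vagv
ytnft
usur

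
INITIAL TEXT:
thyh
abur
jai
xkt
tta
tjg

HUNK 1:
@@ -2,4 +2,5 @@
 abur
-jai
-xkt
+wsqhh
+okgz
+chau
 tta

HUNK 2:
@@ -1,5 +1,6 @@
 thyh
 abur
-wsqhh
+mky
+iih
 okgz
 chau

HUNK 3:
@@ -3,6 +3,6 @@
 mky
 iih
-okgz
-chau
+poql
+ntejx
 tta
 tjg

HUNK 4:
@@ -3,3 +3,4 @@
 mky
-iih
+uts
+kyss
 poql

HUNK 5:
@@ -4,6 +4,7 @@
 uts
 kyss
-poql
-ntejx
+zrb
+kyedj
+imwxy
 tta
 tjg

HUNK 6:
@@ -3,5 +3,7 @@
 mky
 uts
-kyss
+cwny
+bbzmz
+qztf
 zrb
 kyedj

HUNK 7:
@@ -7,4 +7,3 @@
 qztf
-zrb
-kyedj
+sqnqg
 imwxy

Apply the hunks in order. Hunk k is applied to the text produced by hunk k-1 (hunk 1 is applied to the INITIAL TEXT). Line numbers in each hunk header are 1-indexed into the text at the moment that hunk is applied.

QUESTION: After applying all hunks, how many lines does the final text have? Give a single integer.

Hunk 1: at line 2 remove [jai,xkt] add [wsqhh,okgz,chau] -> 7 lines: thyh abur wsqhh okgz chau tta tjg
Hunk 2: at line 1 remove [wsqhh] add [mky,iih] -> 8 lines: thyh abur mky iih okgz chau tta tjg
Hunk 3: at line 3 remove [okgz,chau] add [poql,ntejx] -> 8 lines: thyh abur mky iih poql ntejx tta tjg
Hunk 4: at line 3 remove [iih] add [uts,kyss] -> 9 lines: thyh abur mky uts kyss poql ntejx tta tjg
Hunk 5: at line 4 remove [poql,ntejx] add [zrb,kyedj,imwxy] -> 10 lines: thyh abur mky uts kyss zrb kyedj imwxy tta tjg
Hunk 6: at line 3 remove [kyss] add [cwny,bbzmz,qztf] -> 12 lines: thyh abur mky uts cwny bbzmz qztf zrb kyedj imwxy tta tjg
Hunk 7: at line 7 remove [zrb,kyedj] add [sqnqg] -> 11 lines: thyh abur mky uts cwny bbzmz qztf sqnqg imwxy tta tjg
Final line count: 11

Answer: 11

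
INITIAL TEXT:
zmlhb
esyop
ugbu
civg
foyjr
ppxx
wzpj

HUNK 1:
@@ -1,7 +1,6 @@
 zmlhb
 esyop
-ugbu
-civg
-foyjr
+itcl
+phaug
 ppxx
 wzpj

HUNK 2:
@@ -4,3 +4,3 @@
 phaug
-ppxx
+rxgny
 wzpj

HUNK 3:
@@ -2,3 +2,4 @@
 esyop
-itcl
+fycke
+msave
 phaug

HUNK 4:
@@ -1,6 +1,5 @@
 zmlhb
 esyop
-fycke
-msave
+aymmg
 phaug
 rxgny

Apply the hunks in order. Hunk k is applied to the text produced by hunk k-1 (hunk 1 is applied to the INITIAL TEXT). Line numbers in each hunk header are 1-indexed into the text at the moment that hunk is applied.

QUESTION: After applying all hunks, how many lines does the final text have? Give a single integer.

Hunk 1: at line 1 remove [ugbu,civg,foyjr] add [itcl,phaug] -> 6 lines: zmlhb esyop itcl phaug ppxx wzpj
Hunk 2: at line 4 remove [ppxx] add [rxgny] -> 6 lines: zmlhb esyop itcl phaug rxgny wzpj
Hunk 3: at line 2 remove [itcl] add [fycke,msave] -> 7 lines: zmlhb esyop fycke msave phaug rxgny wzpj
Hunk 4: at line 1 remove [fycke,msave] add [aymmg] -> 6 lines: zmlhb esyop aymmg phaug rxgny wzpj
Final line count: 6

Answer: 6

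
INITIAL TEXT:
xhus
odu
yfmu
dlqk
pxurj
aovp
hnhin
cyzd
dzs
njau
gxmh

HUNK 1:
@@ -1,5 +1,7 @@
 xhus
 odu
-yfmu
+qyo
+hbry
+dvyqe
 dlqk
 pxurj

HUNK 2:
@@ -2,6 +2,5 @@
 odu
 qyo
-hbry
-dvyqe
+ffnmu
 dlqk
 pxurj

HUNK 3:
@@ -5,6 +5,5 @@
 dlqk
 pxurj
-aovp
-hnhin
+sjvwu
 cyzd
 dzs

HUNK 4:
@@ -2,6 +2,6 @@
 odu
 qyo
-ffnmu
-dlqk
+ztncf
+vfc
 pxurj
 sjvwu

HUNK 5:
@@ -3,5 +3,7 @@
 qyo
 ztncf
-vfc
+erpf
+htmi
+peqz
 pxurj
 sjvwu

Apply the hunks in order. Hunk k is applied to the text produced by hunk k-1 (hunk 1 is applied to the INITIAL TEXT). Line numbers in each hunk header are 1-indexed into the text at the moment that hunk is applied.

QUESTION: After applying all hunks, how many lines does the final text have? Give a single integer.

Answer: 13

Derivation:
Hunk 1: at line 1 remove [yfmu] add [qyo,hbry,dvyqe] -> 13 lines: xhus odu qyo hbry dvyqe dlqk pxurj aovp hnhin cyzd dzs njau gxmh
Hunk 2: at line 2 remove [hbry,dvyqe] add [ffnmu] -> 12 lines: xhus odu qyo ffnmu dlqk pxurj aovp hnhin cyzd dzs njau gxmh
Hunk 3: at line 5 remove [aovp,hnhin] add [sjvwu] -> 11 lines: xhus odu qyo ffnmu dlqk pxurj sjvwu cyzd dzs njau gxmh
Hunk 4: at line 2 remove [ffnmu,dlqk] add [ztncf,vfc] -> 11 lines: xhus odu qyo ztncf vfc pxurj sjvwu cyzd dzs njau gxmh
Hunk 5: at line 3 remove [vfc] add [erpf,htmi,peqz] -> 13 lines: xhus odu qyo ztncf erpf htmi peqz pxurj sjvwu cyzd dzs njau gxmh
Final line count: 13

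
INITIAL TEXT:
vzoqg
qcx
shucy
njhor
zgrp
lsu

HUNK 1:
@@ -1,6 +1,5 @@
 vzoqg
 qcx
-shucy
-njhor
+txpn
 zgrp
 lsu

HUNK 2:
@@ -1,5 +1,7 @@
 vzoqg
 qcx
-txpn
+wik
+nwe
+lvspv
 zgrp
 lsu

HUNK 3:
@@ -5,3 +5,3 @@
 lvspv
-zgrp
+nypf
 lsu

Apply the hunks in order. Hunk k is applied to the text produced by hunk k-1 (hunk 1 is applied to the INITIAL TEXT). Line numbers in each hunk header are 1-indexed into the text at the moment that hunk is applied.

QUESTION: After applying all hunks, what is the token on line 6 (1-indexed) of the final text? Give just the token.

Answer: nypf

Derivation:
Hunk 1: at line 1 remove [shucy,njhor] add [txpn] -> 5 lines: vzoqg qcx txpn zgrp lsu
Hunk 2: at line 1 remove [txpn] add [wik,nwe,lvspv] -> 7 lines: vzoqg qcx wik nwe lvspv zgrp lsu
Hunk 3: at line 5 remove [zgrp] add [nypf] -> 7 lines: vzoqg qcx wik nwe lvspv nypf lsu
Final line 6: nypf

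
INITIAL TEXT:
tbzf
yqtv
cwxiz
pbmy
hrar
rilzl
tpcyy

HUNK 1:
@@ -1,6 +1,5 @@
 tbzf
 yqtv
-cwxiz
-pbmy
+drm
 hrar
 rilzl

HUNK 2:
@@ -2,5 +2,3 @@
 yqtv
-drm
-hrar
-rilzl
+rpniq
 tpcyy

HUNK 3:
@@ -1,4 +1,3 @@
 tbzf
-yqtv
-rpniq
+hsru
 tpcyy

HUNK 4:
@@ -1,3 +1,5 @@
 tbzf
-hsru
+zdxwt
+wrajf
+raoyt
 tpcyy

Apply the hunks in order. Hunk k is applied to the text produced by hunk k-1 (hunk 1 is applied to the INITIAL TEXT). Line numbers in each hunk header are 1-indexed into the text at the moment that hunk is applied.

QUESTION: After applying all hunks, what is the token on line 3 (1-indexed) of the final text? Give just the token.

Answer: wrajf

Derivation:
Hunk 1: at line 1 remove [cwxiz,pbmy] add [drm] -> 6 lines: tbzf yqtv drm hrar rilzl tpcyy
Hunk 2: at line 2 remove [drm,hrar,rilzl] add [rpniq] -> 4 lines: tbzf yqtv rpniq tpcyy
Hunk 3: at line 1 remove [yqtv,rpniq] add [hsru] -> 3 lines: tbzf hsru tpcyy
Hunk 4: at line 1 remove [hsru] add [zdxwt,wrajf,raoyt] -> 5 lines: tbzf zdxwt wrajf raoyt tpcyy
Final line 3: wrajf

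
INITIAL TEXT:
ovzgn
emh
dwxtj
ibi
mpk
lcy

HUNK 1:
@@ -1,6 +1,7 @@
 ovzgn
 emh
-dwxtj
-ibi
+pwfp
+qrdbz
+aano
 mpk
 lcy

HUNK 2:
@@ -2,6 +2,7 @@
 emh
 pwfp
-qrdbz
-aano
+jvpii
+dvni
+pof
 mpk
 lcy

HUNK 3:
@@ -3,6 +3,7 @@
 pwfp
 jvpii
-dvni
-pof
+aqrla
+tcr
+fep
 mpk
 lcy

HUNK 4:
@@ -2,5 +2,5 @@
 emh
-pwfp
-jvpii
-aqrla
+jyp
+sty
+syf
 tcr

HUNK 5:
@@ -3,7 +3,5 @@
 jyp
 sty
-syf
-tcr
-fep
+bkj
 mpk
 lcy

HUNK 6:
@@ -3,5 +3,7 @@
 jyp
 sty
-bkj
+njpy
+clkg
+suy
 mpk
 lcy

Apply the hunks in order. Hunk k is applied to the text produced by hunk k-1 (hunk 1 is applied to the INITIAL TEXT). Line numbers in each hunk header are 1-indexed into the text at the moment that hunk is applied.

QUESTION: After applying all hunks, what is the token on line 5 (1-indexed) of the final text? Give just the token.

Hunk 1: at line 1 remove [dwxtj,ibi] add [pwfp,qrdbz,aano] -> 7 lines: ovzgn emh pwfp qrdbz aano mpk lcy
Hunk 2: at line 2 remove [qrdbz,aano] add [jvpii,dvni,pof] -> 8 lines: ovzgn emh pwfp jvpii dvni pof mpk lcy
Hunk 3: at line 3 remove [dvni,pof] add [aqrla,tcr,fep] -> 9 lines: ovzgn emh pwfp jvpii aqrla tcr fep mpk lcy
Hunk 4: at line 2 remove [pwfp,jvpii,aqrla] add [jyp,sty,syf] -> 9 lines: ovzgn emh jyp sty syf tcr fep mpk lcy
Hunk 5: at line 3 remove [syf,tcr,fep] add [bkj] -> 7 lines: ovzgn emh jyp sty bkj mpk lcy
Hunk 6: at line 3 remove [bkj] add [njpy,clkg,suy] -> 9 lines: ovzgn emh jyp sty njpy clkg suy mpk lcy
Final line 5: njpy

Answer: njpy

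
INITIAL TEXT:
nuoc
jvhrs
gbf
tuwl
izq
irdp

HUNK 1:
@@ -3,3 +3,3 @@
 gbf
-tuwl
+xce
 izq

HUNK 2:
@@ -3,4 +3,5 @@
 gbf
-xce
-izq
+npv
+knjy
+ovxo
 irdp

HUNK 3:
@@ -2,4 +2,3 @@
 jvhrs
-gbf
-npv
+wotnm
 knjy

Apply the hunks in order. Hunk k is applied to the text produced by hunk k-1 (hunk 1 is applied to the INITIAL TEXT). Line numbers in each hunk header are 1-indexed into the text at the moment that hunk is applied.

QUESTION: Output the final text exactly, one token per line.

Answer: nuoc
jvhrs
wotnm
knjy
ovxo
irdp

Derivation:
Hunk 1: at line 3 remove [tuwl] add [xce] -> 6 lines: nuoc jvhrs gbf xce izq irdp
Hunk 2: at line 3 remove [xce,izq] add [npv,knjy,ovxo] -> 7 lines: nuoc jvhrs gbf npv knjy ovxo irdp
Hunk 3: at line 2 remove [gbf,npv] add [wotnm] -> 6 lines: nuoc jvhrs wotnm knjy ovxo irdp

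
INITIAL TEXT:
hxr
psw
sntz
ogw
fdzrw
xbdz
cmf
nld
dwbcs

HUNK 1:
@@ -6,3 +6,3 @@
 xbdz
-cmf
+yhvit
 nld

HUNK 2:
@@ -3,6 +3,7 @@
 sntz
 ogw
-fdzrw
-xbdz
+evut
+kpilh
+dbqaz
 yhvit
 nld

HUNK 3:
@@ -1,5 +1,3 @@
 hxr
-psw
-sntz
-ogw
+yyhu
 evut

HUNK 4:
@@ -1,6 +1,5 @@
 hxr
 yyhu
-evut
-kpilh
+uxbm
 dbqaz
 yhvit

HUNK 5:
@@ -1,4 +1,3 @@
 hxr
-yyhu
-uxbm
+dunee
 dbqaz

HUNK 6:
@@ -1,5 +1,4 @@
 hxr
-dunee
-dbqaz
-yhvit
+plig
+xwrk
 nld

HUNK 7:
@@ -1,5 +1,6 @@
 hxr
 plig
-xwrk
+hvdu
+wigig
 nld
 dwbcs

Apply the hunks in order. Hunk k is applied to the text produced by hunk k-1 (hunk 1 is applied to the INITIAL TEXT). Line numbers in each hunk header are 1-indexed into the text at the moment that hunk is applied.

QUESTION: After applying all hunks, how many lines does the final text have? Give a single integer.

Hunk 1: at line 6 remove [cmf] add [yhvit] -> 9 lines: hxr psw sntz ogw fdzrw xbdz yhvit nld dwbcs
Hunk 2: at line 3 remove [fdzrw,xbdz] add [evut,kpilh,dbqaz] -> 10 lines: hxr psw sntz ogw evut kpilh dbqaz yhvit nld dwbcs
Hunk 3: at line 1 remove [psw,sntz,ogw] add [yyhu] -> 8 lines: hxr yyhu evut kpilh dbqaz yhvit nld dwbcs
Hunk 4: at line 1 remove [evut,kpilh] add [uxbm] -> 7 lines: hxr yyhu uxbm dbqaz yhvit nld dwbcs
Hunk 5: at line 1 remove [yyhu,uxbm] add [dunee] -> 6 lines: hxr dunee dbqaz yhvit nld dwbcs
Hunk 6: at line 1 remove [dunee,dbqaz,yhvit] add [plig,xwrk] -> 5 lines: hxr plig xwrk nld dwbcs
Hunk 7: at line 1 remove [xwrk] add [hvdu,wigig] -> 6 lines: hxr plig hvdu wigig nld dwbcs
Final line count: 6

Answer: 6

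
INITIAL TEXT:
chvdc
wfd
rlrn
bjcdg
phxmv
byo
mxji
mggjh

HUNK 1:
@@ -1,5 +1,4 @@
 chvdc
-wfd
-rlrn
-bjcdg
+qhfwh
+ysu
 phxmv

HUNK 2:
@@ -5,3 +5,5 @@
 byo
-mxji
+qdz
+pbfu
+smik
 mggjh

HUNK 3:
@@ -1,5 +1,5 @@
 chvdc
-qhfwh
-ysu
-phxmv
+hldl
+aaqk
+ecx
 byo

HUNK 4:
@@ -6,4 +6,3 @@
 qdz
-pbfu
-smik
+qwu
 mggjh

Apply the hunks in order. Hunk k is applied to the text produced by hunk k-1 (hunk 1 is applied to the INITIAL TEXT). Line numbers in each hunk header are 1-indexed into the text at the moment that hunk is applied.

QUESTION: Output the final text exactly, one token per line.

Hunk 1: at line 1 remove [wfd,rlrn,bjcdg] add [qhfwh,ysu] -> 7 lines: chvdc qhfwh ysu phxmv byo mxji mggjh
Hunk 2: at line 5 remove [mxji] add [qdz,pbfu,smik] -> 9 lines: chvdc qhfwh ysu phxmv byo qdz pbfu smik mggjh
Hunk 3: at line 1 remove [qhfwh,ysu,phxmv] add [hldl,aaqk,ecx] -> 9 lines: chvdc hldl aaqk ecx byo qdz pbfu smik mggjh
Hunk 4: at line 6 remove [pbfu,smik] add [qwu] -> 8 lines: chvdc hldl aaqk ecx byo qdz qwu mggjh

Answer: chvdc
hldl
aaqk
ecx
byo
qdz
qwu
mggjh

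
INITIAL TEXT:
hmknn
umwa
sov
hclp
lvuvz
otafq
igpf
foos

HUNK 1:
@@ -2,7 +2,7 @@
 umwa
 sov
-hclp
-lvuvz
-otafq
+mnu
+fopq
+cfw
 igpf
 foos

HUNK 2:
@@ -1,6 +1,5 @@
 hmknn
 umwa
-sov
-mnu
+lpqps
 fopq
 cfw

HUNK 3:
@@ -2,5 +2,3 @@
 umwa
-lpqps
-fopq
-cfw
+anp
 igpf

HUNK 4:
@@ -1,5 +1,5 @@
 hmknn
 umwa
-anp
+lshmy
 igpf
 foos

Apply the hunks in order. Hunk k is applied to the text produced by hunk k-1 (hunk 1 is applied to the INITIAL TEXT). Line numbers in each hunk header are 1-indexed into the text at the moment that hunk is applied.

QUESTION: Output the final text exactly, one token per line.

Hunk 1: at line 2 remove [hclp,lvuvz,otafq] add [mnu,fopq,cfw] -> 8 lines: hmknn umwa sov mnu fopq cfw igpf foos
Hunk 2: at line 1 remove [sov,mnu] add [lpqps] -> 7 lines: hmknn umwa lpqps fopq cfw igpf foos
Hunk 3: at line 2 remove [lpqps,fopq,cfw] add [anp] -> 5 lines: hmknn umwa anp igpf foos
Hunk 4: at line 1 remove [anp] add [lshmy] -> 5 lines: hmknn umwa lshmy igpf foos

Answer: hmknn
umwa
lshmy
igpf
foos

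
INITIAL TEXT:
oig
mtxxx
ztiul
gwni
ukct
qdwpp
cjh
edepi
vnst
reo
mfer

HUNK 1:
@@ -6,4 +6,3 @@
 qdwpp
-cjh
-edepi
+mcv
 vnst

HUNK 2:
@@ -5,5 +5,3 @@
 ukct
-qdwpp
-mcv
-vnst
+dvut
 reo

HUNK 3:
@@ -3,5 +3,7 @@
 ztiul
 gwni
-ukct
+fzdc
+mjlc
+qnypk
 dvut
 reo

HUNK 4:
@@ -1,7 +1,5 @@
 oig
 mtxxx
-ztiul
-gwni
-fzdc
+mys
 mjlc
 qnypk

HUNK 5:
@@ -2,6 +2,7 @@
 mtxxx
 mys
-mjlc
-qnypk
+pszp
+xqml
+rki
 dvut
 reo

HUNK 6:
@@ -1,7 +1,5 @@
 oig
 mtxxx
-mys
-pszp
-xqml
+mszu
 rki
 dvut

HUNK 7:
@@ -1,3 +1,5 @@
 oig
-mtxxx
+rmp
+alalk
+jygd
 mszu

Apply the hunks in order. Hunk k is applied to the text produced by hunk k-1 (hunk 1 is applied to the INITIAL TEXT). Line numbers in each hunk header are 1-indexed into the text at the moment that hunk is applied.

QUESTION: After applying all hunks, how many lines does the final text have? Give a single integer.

Hunk 1: at line 6 remove [cjh,edepi] add [mcv] -> 10 lines: oig mtxxx ztiul gwni ukct qdwpp mcv vnst reo mfer
Hunk 2: at line 5 remove [qdwpp,mcv,vnst] add [dvut] -> 8 lines: oig mtxxx ztiul gwni ukct dvut reo mfer
Hunk 3: at line 3 remove [ukct] add [fzdc,mjlc,qnypk] -> 10 lines: oig mtxxx ztiul gwni fzdc mjlc qnypk dvut reo mfer
Hunk 4: at line 1 remove [ztiul,gwni,fzdc] add [mys] -> 8 lines: oig mtxxx mys mjlc qnypk dvut reo mfer
Hunk 5: at line 2 remove [mjlc,qnypk] add [pszp,xqml,rki] -> 9 lines: oig mtxxx mys pszp xqml rki dvut reo mfer
Hunk 6: at line 1 remove [mys,pszp,xqml] add [mszu] -> 7 lines: oig mtxxx mszu rki dvut reo mfer
Hunk 7: at line 1 remove [mtxxx] add [rmp,alalk,jygd] -> 9 lines: oig rmp alalk jygd mszu rki dvut reo mfer
Final line count: 9

Answer: 9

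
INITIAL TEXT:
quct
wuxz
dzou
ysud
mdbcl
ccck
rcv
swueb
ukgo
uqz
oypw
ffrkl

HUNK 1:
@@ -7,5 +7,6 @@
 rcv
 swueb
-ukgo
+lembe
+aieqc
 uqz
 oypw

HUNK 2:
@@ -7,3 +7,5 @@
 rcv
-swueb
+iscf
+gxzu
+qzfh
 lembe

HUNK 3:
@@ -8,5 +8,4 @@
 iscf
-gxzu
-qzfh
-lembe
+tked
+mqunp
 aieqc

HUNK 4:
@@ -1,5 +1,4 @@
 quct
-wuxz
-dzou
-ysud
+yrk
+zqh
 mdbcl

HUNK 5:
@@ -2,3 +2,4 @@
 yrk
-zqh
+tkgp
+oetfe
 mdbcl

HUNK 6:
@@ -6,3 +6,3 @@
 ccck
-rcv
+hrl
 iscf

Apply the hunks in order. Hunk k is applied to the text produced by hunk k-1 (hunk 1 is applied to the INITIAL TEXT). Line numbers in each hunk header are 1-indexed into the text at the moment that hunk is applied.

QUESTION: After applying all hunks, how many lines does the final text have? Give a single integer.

Answer: 14

Derivation:
Hunk 1: at line 7 remove [ukgo] add [lembe,aieqc] -> 13 lines: quct wuxz dzou ysud mdbcl ccck rcv swueb lembe aieqc uqz oypw ffrkl
Hunk 2: at line 7 remove [swueb] add [iscf,gxzu,qzfh] -> 15 lines: quct wuxz dzou ysud mdbcl ccck rcv iscf gxzu qzfh lembe aieqc uqz oypw ffrkl
Hunk 3: at line 8 remove [gxzu,qzfh,lembe] add [tked,mqunp] -> 14 lines: quct wuxz dzou ysud mdbcl ccck rcv iscf tked mqunp aieqc uqz oypw ffrkl
Hunk 4: at line 1 remove [wuxz,dzou,ysud] add [yrk,zqh] -> 13 lines: quct yrk zqh mdbcl ccck rcv iscf tked mqunp aieqc uqz oypw ffrkl
Hunk 5: at line 2 remove [zqh] add [tkgp,oetfe] -> 14 lines: quct yrk tkgp oetfe mdbcl ccck rcv iscf tked mqunp aieqc uqz oypw ffrkl
Hunk 6: at line 6 remove [rcv] add [hrl] -> 14 lines: quct yrk tkgp oetfe mdbcl ccck hrl iscf tked mqunp aieqc uqz oypw ffrkl
Final line count: 14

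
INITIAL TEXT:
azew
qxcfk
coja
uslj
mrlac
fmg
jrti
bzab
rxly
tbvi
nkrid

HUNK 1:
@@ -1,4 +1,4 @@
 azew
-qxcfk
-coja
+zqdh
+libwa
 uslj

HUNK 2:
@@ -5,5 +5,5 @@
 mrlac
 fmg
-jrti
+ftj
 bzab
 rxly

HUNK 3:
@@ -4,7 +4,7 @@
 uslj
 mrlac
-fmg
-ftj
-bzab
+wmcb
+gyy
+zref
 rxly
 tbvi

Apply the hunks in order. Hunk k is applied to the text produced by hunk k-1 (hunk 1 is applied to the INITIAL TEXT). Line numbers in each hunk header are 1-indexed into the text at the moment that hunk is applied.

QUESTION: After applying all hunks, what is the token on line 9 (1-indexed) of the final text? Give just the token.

Hunk 1: at line 1 remove [qxcfk,coja] add [zqdh,libwa] -> 11 lines: azew zqdh libwa uslj mrlac fmg jrti bzab rxly tbvi nkrid
Hunk 2: at line 5 remove [jrti] add [ftj] -> 11 lines: azew zqdh libwa uslj mrlac fmg ftj bzab rxly tbvi nkrid
Hunk 3: at line 4 remove [fmg,ftj,bzab] add [wmcb,gyy,zref] -> 11 lines: azew zqdh libwa uslj mrlac wmcb gyy zref rxly tbvi nkrid
Final line 9: rxly

Answer: rxly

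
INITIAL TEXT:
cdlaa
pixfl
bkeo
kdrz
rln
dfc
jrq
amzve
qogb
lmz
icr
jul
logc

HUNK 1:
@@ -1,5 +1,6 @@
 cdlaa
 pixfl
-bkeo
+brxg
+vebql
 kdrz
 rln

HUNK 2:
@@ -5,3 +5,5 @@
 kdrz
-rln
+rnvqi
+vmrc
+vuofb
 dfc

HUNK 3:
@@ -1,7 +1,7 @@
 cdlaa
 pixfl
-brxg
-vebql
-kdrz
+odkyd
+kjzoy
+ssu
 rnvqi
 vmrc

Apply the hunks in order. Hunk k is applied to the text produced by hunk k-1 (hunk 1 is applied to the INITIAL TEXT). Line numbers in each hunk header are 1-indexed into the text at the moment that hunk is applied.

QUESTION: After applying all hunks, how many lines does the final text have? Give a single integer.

Hunk 1: at line 1 remove [bkeo] add [brxg,vebql] -> 14 lines: cdlaa pixfl brxg vebql kdrz rln dfc jrq amzve qogb lmz icr jul logc
Hunk 2: at line 5 remove [rln] add [rnvqi,vmrc,vuofb] -> 16 lines: cdlaa pixfl brxg vebql kdrz rnvqi vmrc vuofb dfc jrq amzve qogb lmz icr jul logc
Hunk 3: at line 1 remove [brxg,vebql,kdrz] add [odkyd,kjzoy,ssu] -> 16 lines: cdlaa pixfl odkyd kjzoy ssu rnvqi vmrc vuofb dfc jrq amzve qogb lmz icr jul logc
Final line count: 16

Answer: 16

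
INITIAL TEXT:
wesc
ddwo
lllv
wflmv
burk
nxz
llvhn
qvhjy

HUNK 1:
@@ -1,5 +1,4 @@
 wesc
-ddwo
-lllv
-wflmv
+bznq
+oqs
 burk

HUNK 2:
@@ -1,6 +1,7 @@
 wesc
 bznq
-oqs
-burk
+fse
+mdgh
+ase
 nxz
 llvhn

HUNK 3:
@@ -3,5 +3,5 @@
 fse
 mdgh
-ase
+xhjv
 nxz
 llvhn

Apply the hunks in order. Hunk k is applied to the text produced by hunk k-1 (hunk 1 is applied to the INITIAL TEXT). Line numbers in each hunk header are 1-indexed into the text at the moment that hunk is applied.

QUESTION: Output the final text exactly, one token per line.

Hunk 1: at line 1 remove [ddwo,lllv,wflmv] add [bznq,oqs] -> 7 lines: wesc bznq oqs burk nxz llvhn qvhjy
Hunk 2: at line 1 remove [oqs,burk] add [fse,mdgh,ase] -> 8 lines: wesc bznq fse mdgh ase nxz llvhn qvhjy
Hunk 3: at line 3 remove [ase] add [xhjv] -> 8 lines: wesc bznq fse mdgh xhjv nxz llvhn qvhjy

Answer: wesc
bznq
fse
mdgh
xhjv
nxz
llvhn
qvhjy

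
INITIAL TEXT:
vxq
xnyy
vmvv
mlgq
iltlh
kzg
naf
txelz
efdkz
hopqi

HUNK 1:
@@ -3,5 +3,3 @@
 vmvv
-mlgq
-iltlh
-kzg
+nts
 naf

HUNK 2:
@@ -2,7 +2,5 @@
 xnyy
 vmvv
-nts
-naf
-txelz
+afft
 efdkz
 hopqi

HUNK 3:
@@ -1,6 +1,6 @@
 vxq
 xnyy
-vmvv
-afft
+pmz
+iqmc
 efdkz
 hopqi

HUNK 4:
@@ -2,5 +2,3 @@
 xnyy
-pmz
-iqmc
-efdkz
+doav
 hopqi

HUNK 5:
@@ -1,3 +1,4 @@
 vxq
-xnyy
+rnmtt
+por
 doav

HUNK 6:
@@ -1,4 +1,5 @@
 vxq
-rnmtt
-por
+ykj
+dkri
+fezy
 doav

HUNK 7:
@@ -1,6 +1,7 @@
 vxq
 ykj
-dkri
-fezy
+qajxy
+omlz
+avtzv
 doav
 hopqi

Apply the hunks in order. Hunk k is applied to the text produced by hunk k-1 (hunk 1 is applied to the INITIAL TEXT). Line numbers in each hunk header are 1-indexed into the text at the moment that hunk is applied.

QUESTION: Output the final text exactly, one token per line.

Answer: vxq
ykj
qajxy
omlz
avtzv
doav
hopqi

Derivation:
Hunk 1: at line 3 remove [mlgq,iltlh,kzg] add [nts] -> 8 lines: vxq xnyy vmvv nts naf txelz efdkz hopqi
Hunk 2: at line 2 remove [nts,naf,txelz] add [afft] -> 6 lines: vxq xnyy vmvv afft efdkz hopqi
Hunk 3: at line 1 remove [vmvv,afft] add [pmz,iqmc] -> 6 lines: vxq xnyy pmz iqmc efdkz hopqi
Hunk 4: at line 2 remove [pmz,iqmc,efdkz] add [doav] -> 4 lines: vxq xnyy doav hopqi
Hunk 5: at line 1 remove [xnyy] add [rnmtt,por] -> 5 lines: vxq rnmtt por doav hopqi
Hunk 6: at line 1 remove [rnmtt,por] add [ykj,dkri,fezy] -> 6 lines: vxq ykj dkri fezy doav hopqi
Hunk 7: at line 1 remove [dkri,fezy] add [qajxy,omlz,avtzv] -> 7 lines: vxq ykj qajxy omlz avtzv doav hopqi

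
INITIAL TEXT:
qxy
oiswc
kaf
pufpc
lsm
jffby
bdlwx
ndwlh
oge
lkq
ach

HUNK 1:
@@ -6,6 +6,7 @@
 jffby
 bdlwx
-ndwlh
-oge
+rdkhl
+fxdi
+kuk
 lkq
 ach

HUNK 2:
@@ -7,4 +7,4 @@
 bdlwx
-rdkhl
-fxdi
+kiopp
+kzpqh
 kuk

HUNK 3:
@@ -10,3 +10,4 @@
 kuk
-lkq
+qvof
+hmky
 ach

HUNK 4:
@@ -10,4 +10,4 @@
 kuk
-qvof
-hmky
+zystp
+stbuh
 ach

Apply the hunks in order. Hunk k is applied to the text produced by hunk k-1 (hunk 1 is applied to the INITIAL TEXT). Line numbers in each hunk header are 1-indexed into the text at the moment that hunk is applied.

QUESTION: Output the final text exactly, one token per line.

Hunk 1: at line 6 remove [ndwlh,oge] add [rdkhl,fxdi,kuk] -> 12 lines: qxy oiswc kaf pufpc lsm jffby bdlwx rdkhl fxdi kuk lkq ach
Hunk 2: at line 7 remove [rdkhl,fxdi] add [kiopp,kzpqh] -> 12 lines: qxy oiswc kaf pufpc lsm jffby bdlwx kiopp kzpqh kuk lkq ach
Hunk 3: at line 10 remove [lkq] add [qvof,hmky] -> 13 lines: qxy oiswc kaf pufpc lsm jffby bdlwx kiopp kzpqh kuk qvof hmky ach
Hunk 4: at line 10 remove [qvof,hmky] add [zystp,stbuh] -> 13 lines: qxy oiswc kaf pufpc lsm jffby bdlwx kiopp kzpqh kuk zystp stbuh ach

Answer: qxy
oiswc
kaf
pufpc
lsm
jffby
bdlwx
kiopp
kzpqh
kuk
zystp
stbuh
ach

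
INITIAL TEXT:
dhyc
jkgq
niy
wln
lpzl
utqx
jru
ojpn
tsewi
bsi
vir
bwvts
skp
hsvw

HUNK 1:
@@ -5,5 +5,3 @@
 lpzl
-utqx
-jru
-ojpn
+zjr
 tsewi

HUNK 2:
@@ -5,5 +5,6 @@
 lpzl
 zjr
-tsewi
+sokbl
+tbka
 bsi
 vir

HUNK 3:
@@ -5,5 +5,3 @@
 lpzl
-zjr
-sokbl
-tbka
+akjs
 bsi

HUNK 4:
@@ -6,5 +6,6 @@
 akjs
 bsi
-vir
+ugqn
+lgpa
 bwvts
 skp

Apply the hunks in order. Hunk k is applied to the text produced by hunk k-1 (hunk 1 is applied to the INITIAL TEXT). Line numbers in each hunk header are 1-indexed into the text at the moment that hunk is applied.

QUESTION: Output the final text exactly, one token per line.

Hunk 1: at line 5 remove [utqx,jru,ojpn] add [zjr] -> 12 lines: dhyc jkgq niy wln lpzl zjr tsewi bsi vir bwvts skp hsvw
Hunk 2: at line 5 remove [tsewi] add [sokbl,tbka] -> 13 lines: dhyc jkgq niy wln lpzl zjr sokbl tbka bsi vir bwvts skp hsvw
Hunk 3: at line 5 remove [zjr,sokbl,tbka] add [akjs] -> 11 lines: dhyc jkgq niy wln lpzl akjs bsi vir bwvts skp hsvw
Hunk 4: at line 6 remove [vir] add [ugqn,lgpa] -> 12 lines: dhyc jkgq niy wln lpzl akjs bsi ugqn lgpa bwvts skp hsvw

Answer: dhyc
jkgq
niy
wln
lpzl
akjs
bsi
ugqn
lgpa
bwvts
skp
hsvw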